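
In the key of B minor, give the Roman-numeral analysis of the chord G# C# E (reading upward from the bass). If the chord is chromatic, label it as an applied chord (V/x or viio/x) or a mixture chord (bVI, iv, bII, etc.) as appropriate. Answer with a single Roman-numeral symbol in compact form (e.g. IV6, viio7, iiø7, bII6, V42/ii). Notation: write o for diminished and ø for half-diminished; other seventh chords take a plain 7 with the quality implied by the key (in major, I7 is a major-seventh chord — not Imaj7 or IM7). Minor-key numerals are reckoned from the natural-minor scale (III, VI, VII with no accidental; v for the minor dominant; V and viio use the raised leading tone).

Stacked in thirds the chord is C#-E-G#: a minor triad on C#.
C# is the second degree of B minor. This is the minor supertonic, borrowed from the parallel major (the Dorian ii).
With G# in the bass the chord is in second inversion, so the figured bass is 64.

ii64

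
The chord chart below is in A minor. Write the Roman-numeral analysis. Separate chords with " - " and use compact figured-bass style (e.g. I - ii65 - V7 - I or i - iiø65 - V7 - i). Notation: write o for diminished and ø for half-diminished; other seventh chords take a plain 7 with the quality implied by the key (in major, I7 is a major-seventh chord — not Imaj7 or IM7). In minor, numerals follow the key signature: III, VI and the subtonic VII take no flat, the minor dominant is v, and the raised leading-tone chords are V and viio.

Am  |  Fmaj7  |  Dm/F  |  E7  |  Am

Am: root A is the tonic; minor triad there is i.
Fmaj7: major seventh chord on F = scale degree 6 → VI7.
Dm/F: root D is the subdominant; minor triad there is iv6.
E7: root E is the dominant; dominant seventh chord there is V7.
Am has root A, degree 1 in A minor, so i.

i - VI7 - iv6 - V7 - i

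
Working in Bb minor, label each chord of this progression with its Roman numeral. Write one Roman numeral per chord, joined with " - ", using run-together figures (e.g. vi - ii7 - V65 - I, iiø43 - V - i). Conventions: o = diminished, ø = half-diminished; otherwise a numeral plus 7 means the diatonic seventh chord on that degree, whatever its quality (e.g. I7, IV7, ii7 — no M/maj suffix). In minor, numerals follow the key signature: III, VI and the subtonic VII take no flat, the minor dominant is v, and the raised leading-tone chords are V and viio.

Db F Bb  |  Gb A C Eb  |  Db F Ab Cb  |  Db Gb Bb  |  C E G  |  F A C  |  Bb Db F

Db-F-Bb has root Bb, degree 1 in Bb minor, so i6.
Gb-A-C-Eb: root A is the leading tone; fully diminished seventh chord there is viio42.
Db-F-Ab-Cb: chromatic; Db is V of VI, so V7/VI.
Db-Gb-Bb has root Gb, degree 6 in Bb minor, so VI64.
C-E-G: a major triad on C, the applied dominant of V → V/V.
F-A-C: major triad on F = scale degree 5 → V.
Bb-Db-F has root Bb, degree 1 in Bb minor, so i.

i6 - viio42 - V7/VI - VI64 - V/V - V - i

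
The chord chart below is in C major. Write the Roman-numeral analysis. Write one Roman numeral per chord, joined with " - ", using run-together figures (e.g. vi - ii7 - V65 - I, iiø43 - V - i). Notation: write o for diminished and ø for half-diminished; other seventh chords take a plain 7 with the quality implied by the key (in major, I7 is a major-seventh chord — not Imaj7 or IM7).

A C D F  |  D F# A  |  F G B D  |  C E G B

ii43 - V/V - V42 - I7

A-C-D-F has root D, degree 2 in C major, so ii43.
D-F#-A: chromatic; D is V of V, so V/V.
F-G-B-D: root G is the dominant; dominant seventh chord there is V42.
C-E-G-B has root C, degree 1 in C major, so I7.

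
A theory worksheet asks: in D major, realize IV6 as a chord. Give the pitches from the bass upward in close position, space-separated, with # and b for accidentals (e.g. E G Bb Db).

B D G

The numeral's case and figure indicate a major triad. In D major its root, the subdominant, is G.
Stacking thirds from G gives G-B-D.
With the 6 figure the chord is in first inversion; from the bass B upward in close position it reads B-D-G.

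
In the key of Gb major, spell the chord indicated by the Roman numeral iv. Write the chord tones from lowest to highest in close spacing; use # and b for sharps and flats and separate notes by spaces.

iv is the minor subdominant, borrowed from the parallel minor. In Gb major that root is Cb.
So the chord is Cb-Ebb-Gb.

Cb Ebb Gb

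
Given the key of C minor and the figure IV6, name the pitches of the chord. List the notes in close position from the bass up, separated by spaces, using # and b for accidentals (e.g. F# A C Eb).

A C F

IV6 is the major subdominant, borrowed from the parallel major. In C minor that root is F.
So the chord is F-A-C.
With the 6 figure the chord is in first inversion; from the bass A upward in close position it reads A-C-F.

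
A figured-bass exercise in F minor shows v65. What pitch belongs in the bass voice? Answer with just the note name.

v in F minor has root C; the chord is C-Eb-G-Bb.
The figure 65 means first inversion — the third is in the bass.

Eb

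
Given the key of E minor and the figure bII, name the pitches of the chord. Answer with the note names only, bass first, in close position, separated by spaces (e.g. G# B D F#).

F A C

Scale degree 2 in E minor is F#; lowering it a half step gives F. bII is the Neapolitan chord — a major triad on the lowered second degree.
So the chord is F-A-C.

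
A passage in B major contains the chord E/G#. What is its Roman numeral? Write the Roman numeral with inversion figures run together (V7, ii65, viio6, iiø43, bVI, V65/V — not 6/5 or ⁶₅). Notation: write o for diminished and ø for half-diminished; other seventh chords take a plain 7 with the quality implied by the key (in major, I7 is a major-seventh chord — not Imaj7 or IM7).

IV6

Stacked in thirds the chord is E-G#-B: a major triad on E.
In B major, E is the subdominant; the diatonic major triad there is IV.
With G# in the bass the chord is in first inversion, so the figured bass is 6.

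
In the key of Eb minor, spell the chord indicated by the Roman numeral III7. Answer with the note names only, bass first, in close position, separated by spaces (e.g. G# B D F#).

In Eb minor, scale degree 3 is Gb, and the diatonic chord built there is a major seventh chord.
Stacking thirds from Gb gives Gb-Bb-Db-F.

Gb Bb Db F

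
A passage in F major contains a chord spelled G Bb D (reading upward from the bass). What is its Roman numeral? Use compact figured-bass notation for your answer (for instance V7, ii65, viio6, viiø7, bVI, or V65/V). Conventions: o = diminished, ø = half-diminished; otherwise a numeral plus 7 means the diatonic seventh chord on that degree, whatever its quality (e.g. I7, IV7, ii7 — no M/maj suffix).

The pitches G-Bb-D form a minor triad rooted on G.
G is scale degree 2 in F major, and a minor triad on that degree is written ii.

ii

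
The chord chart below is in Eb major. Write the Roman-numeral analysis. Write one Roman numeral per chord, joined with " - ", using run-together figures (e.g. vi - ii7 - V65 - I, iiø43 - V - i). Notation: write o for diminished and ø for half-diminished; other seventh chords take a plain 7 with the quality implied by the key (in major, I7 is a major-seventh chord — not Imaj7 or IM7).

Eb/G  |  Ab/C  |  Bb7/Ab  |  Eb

I6 - IV6 - V42 - I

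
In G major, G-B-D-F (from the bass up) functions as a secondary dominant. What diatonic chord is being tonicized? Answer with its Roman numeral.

IV

The chord is a dominant seventh chord on G.
A dominant resolves down a perfect fifth: G → C. In G major, C is scale degree 4, i.e. IV.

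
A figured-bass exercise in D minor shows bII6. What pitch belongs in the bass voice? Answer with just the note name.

G

bII in D minor has root Eb; the chord is Eb-G-Bb.
The figure 6 means first inversion — the third is in the bass.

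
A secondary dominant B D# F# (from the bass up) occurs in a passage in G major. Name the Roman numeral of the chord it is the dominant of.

vi

The chord is a major triad on B.
A dominant resolves down a perfect fifth: B → E. In G major, E is scale degree 6, i.e. vi.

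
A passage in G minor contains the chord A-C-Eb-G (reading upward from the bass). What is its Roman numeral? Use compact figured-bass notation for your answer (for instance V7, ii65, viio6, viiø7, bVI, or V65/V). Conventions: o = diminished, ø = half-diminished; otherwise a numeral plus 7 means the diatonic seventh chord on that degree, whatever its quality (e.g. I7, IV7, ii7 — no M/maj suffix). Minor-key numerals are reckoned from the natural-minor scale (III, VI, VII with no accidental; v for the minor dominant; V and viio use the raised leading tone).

iiø7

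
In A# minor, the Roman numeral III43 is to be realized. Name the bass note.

III in A# minor has root C#; the chord is C#-E#-G#-B#.
The figure 43 means second inversion — the fifth is in the bass.

G#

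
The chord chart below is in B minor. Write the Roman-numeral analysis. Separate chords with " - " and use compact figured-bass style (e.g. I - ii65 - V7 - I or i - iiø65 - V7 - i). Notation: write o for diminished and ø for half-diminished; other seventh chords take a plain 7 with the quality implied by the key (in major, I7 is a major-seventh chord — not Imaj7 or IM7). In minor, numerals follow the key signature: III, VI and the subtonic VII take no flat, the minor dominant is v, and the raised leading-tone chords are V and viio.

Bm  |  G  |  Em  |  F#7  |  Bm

i - VI - iv - V7 - i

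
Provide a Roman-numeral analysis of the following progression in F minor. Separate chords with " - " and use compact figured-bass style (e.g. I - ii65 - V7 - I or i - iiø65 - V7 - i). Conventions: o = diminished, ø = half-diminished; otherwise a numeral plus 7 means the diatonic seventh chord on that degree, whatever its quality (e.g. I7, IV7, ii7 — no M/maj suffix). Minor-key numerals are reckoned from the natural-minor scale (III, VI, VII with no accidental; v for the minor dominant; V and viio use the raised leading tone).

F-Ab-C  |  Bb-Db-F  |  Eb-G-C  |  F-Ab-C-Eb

F-Ab-C has root F, degree 1 in F minor, so i.
Bb-Db-F: root Bb is the subdominant; minor triad there is iv.
Eb-G-C: minor triad on C = scale degree 5 → v6.
F-Ab-C-Eb has root F, degree 1 in F minor, so i7.

i - iv - v6 - i7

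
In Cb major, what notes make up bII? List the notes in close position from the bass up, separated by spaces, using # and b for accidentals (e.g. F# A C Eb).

Dbb Fb Abb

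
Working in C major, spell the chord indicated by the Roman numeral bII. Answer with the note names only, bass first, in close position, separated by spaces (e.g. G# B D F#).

Scale degree 2 in C major is D; lowering it a half step gives Db. bII is the Neapolitan chord — a major triad on the lowered second degree.
So the chord is Db-F-Ab, a major triad.

Db F Ab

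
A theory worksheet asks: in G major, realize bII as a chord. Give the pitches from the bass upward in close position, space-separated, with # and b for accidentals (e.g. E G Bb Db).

Ab C Eb

Scale degree 2 in G major is A; lowering it a half step gives Ab. bII is the Neapolitan chord — a major triad on the lowered second degree.
So the chord is Ab-C-Eb, a major triad.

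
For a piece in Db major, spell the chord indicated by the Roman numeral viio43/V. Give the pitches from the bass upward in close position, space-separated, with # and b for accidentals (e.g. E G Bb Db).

Db Fb G Bb

The slash marks an applied leading-tone chord: viio of V. In Db major, V is Ab, so the leading tone to it is G, a half step below.
Building a fully diminished seventh chord on G gives G-Bb-Db-Fb.
With the 43 figure the chord is in second inversion; from the bass Db upward in close position it reads Db-Fb-G-Bb.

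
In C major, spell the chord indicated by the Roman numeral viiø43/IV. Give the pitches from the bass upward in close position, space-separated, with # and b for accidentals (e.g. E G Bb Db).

Bb D E G

The slash marks an applied leading-tone chord: viio of IV. In C major, IV is F, so the leading tone to it is E, a half step below.
Building a half-diminished seventh chord on E gives E-G-Bb-D.
The figured bass 43 indicates second inversion, placing the fifth (Bb) in the bass: Bb-D-E-G.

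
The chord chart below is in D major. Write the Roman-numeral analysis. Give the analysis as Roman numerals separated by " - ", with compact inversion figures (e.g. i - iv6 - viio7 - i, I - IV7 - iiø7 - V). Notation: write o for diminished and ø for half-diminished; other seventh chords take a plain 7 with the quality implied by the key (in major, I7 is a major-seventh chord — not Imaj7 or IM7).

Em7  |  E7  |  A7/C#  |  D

ii7 - V7/V - V65 - I

Em7: root E is the supertonic; minor seventh chord there is ii7.
E7: a dominant seventh chord on E, the applied dominant of V → V7/V.
A7/C#: dominant seventh chord on A = scale degree 5 → V65.
D: major triad on D = scale degree 1 → I.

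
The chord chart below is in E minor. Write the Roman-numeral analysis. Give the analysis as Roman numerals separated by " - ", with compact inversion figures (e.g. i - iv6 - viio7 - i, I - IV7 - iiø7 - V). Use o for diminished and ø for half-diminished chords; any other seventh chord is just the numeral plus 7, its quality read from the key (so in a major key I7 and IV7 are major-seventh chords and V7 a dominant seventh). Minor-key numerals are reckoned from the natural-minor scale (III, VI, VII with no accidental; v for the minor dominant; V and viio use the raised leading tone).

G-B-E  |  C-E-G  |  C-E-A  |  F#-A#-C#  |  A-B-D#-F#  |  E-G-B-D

i6 - VI - iv6 - V/V - V42 - i7

G-B-E: minor triad on E = scale degree 1 → i6.
C-E-G: root C is the submediant; major triad there is VI.
C-E-A: root A is the subdominant; minor triad there is iv6.
F#-A#-C#: a major triad on F#, the applied dominant of V → V/V.
A-B-D#-F#: root B is the dominant; dominant seventh chord there is V42.
E-G-B-D has root E, degree 1 in E minor, so i7.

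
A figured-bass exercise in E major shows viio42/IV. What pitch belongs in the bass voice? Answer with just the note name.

The applied chord viio42/IV is rooted on G#: G#-B-D-F.
The figure 42 means third inversion — the seventh is in the bass.

F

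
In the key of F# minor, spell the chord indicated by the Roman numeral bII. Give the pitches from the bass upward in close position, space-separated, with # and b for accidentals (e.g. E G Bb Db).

Scale degree 2 in F# minor is G#; lowering it a half step gives G. bII is the Neapolitan chord — a major triad on the lowered second degree.
So the chord is G-B-D.

G B D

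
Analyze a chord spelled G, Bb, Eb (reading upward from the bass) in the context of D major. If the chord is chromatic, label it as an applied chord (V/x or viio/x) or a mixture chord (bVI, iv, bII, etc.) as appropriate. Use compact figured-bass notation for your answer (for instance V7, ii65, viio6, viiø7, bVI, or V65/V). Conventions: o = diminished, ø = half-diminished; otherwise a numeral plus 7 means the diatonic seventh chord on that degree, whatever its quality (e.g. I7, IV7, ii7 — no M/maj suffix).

bII6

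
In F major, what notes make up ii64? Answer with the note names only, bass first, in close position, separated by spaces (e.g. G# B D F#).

D G Bb

In F major, the supertonic is G, and the diatonic chord built there is a minor triad.
Stacking thirds from G gives G-Bb-D.
The figured bass 64 indicates second inversion, placing the fifth (D) in the bass: D-G-Bb.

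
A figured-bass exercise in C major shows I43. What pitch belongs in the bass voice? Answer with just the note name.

G

I in C major has root C; the chord is C-E-G-B.
The figure 43 means second inversion — the fifth is in the bass.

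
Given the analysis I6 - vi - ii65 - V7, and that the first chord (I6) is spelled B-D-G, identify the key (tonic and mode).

G major

The anchor chord is a major triad on G, labeled I6.
If G is scale degree 1 and the mode makes that degree carry a major triad, the tonic is G and the mode is major.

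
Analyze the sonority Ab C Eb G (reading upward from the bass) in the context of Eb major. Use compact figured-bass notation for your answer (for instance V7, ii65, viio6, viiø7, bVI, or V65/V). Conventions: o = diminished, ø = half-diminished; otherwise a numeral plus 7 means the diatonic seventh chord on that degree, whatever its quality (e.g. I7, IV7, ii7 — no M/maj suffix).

IV7

The pitches Ab-C-Eb-G form a major seventh chord rooted on Ab.
Ab is scale degree 4 in Eb major, and a major seventh chord on that degree is written IV7.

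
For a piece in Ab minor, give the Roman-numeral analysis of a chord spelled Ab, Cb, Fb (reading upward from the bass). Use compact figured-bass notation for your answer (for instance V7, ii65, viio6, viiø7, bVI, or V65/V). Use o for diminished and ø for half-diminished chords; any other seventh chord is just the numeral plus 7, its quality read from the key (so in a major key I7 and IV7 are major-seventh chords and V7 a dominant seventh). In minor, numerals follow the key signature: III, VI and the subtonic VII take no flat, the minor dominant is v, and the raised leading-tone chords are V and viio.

Stacked in thirds the chord is Fb-Ab-Cb: a major triad on Fb.
In Ab minor, Fb is the submediant; the diatonic major triad there is VI.
With Ab in the bass the chord is in first inversion, so the figured bass is 6.

VI6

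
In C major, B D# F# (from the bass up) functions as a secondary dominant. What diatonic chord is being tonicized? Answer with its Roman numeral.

The chord is a major triad on B.
A dominant resolves down a perfect fifth: B → E. In C major, E is scale degree 3, i.e. iii.

iii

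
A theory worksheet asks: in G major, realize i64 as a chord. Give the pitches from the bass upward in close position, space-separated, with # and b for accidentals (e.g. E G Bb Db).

D G Bb

i64 is the minor tonic, borrowed from the parallel minor. In G major that root is G.
So the chord is G-Bb-D, a minor triad.
With the 64 figure the chord is in second inversion; from the bass D upward in close position it reads D-G-Bb.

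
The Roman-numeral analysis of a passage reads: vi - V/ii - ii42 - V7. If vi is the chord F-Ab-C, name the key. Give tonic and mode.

The anchor chord is a minor triad on F, labeled vi.
Counting down 5 scale steps from F places the tonic on Ab; a minor triad on degree 6 is diatonic only in major.

Ab major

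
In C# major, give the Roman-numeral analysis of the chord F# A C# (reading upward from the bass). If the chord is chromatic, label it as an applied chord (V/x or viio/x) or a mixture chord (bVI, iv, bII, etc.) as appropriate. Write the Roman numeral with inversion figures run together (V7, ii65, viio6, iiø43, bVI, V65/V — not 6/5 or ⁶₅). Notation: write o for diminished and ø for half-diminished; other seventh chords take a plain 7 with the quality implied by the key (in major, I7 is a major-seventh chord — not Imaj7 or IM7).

iv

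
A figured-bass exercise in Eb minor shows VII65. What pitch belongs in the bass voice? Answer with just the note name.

F

VII in Eb minor has root Db; the chord is Db-F-Ab-Cb.
The figure 65 means first inversion — the third is in the bass.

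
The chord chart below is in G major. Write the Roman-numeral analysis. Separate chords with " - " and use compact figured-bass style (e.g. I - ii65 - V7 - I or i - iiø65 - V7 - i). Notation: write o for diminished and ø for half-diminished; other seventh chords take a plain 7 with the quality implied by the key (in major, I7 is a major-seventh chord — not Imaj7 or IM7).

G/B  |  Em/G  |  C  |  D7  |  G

I6 - vi6 - IV - V7 - I

G/B: root G is the tonic; major triad there is I6.
Em/G has root E, degree 6 in G major, so vi6.
C: root C is the subdominant; major triad there is IV.
D7 has root D, degree 5 in G major, so V7.
G: root G is the tonic; major triad there is I.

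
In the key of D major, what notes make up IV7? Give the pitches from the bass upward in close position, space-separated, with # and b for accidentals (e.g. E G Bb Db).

In D major, the subdominant is G, and the diatonic chord built there is a major seventh chord.
That chord is spelled G-B-D-F#.

G B D F#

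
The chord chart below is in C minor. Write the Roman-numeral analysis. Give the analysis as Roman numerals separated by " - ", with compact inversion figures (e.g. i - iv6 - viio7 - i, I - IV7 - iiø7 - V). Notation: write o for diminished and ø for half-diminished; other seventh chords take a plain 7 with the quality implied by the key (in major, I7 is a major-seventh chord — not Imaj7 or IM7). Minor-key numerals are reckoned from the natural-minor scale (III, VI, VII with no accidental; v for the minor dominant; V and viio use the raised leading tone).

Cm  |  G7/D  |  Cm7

Cm: root C is the tonic; minor triad there is i.
G7/D: root G is the dominant; dominant seventh chord there is V43.
Cm7 has root C, degree 1 in C minor, so i7.

i - V43 - i7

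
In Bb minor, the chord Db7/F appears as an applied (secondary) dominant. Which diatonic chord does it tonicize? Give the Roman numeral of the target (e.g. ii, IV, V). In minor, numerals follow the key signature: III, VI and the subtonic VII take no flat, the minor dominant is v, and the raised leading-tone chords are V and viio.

The chord is a dominant seventh chord on Db.
A dominant resolves down a perfect fifth: Db → Gb. In Bb minor, Gb is scale degree 6, i.e. VI.

VI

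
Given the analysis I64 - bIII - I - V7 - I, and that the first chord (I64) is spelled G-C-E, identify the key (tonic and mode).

I64 is given as G-C-E — a major triad with root C.
If C is scale degree 1 and the mode makes that degree carry a major triad, the tonic is C and the mode is major.

C major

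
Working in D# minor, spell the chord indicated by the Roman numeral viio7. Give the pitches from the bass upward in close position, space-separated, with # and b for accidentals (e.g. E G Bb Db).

C## E# G# B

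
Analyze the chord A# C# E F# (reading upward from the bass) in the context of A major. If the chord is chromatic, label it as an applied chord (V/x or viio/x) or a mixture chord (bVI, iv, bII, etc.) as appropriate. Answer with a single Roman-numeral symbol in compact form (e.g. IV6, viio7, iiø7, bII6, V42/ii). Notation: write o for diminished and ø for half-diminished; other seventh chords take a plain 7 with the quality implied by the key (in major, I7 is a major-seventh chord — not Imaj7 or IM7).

V65/ii

Stacked in thirds the chord is F#-A#-C#-E: a dominant seventh chord on F#.
F# is not a diatonic chord root with this quality in A major, but it lies a perfect fifth above B (ii), so the chord functions as an applied dominant of ii.
With A# in the bass the chord is in first inversion, so the figured bass is 65.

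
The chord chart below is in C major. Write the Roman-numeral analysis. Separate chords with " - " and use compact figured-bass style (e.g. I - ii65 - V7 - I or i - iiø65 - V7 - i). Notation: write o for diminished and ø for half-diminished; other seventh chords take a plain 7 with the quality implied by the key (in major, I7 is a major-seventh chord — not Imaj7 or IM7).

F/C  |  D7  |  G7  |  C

IV64 - V7/V - V7 - I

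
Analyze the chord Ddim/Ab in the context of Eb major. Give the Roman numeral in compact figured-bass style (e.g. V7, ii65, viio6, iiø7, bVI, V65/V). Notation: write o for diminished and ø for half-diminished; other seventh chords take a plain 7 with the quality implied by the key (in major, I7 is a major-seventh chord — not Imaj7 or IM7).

The pitches D-F-Ab form a diminished triad rooted on D.
D is scale degree 7 in Eb major, and a diminished triad on that degree is written viio.
With Ab in the bass the chord is in second inversion, so the figured bass is 64.

viio64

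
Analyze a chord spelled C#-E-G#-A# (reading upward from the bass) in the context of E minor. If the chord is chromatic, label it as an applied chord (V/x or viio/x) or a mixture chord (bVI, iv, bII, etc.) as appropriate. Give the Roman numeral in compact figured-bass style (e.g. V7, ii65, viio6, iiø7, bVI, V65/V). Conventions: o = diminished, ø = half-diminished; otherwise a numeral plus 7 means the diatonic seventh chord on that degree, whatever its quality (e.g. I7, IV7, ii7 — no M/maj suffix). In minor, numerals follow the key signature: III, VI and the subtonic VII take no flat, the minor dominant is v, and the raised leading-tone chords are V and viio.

Stacked in thirds the chord is A#-C#-E-G#: a half-diminished seventh chord on A#.
A# sits a half step below B (V in E minor); a diminished chord there is the applied leading-tone chord of V.
With C# in the bass the chord is in first inversion, so the figured bass is 65.

viiø65/V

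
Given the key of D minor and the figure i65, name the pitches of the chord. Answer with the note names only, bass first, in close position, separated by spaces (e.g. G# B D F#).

F A C D

In D minor, the first degree is D, and the diatonic chord built there is a minor seventh chord.
That chord is spelled D-F-A-C.
The figured bass 65 indicates first inversion, placing the third (F) in the bass: F-A-C-D.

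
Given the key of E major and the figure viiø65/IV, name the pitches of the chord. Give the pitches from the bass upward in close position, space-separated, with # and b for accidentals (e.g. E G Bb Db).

viiø65/IV is a secondary leading-tone chord. The target IV is A in E major; the applied chord is rooted a semitone below, on G#.
Building a half-diminished seventh chord on G# gives G#-B-D-F#.
The figured bass 65 indicates first inversion, placing the third (B) in the bass: B-D-F#-G#.

B D F# G#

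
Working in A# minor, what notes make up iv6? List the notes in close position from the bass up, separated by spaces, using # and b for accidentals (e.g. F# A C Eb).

F# A# D#

In A# minor, the subdominant is D#, and the diatonic chord built there is a minor triad.
That chord is spelled D#-F#-A#.
The figured bass 6 indicates first inversion, placing the third (F#) in the bass: F#-A#-D#.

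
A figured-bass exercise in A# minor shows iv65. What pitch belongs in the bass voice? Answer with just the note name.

iv in A# minor has root D#; the chord is D#-F#-A#-C#.
The figure 65 means first inversion — the third is in the bass.

F#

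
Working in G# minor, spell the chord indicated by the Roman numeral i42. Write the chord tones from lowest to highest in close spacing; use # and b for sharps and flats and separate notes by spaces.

F# G# B D#

In G# minor, scale degree 1 is G#, and the diatonic chord built there is a minor seventh chord.
That chord is spelled G#-B-D#-F#.
The figured bass 42 indicates third inversion, placing the seventh (F#) in the bass: F#-G#-B-D#.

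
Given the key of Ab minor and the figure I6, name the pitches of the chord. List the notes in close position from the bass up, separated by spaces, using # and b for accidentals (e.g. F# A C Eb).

C Eb Ab

Scale degree 1 in Ab minor is Ab; here the chord built on it is altered to a major triad. I6 is the major tonic (Picardy third), borrowed from the parallel major.
So the chord is Ab-C-Eb, a major triad.
With the 6 figure the chord is in first inversion; from the bass C upward in close position it reads C-Eb-Ab.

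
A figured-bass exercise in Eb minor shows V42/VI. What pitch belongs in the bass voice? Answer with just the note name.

The applied chord V42/VI is rooted on Gb: Gb-Bb-Db-Fb.
The figure 42 means third inversion — the seventh is in the bass.

Fb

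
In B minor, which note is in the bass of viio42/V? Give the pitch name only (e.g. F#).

The applied chord viio42/V is rooted on E#: E#-G#-B-D.
The figure 42 means third inversion — the seventh is in the bass.

D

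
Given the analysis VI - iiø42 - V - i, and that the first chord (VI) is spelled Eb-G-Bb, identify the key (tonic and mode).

G minor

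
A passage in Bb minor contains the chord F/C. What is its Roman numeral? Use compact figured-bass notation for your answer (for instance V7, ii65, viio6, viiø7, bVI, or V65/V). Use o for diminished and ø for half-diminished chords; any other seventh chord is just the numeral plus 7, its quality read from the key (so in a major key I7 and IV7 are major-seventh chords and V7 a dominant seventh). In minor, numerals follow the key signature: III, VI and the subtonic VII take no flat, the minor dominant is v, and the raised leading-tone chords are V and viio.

V64

The pitches F-A-C form a major triad rooted on F.
In Bb minor, F is the dominant; the diatonic major triad there is V.
With C in the bass the chord is in second inversion, so the figured bass is 64.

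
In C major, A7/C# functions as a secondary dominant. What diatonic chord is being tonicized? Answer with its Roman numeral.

ii

The chord is a dominant seventh chord on A.
A dominant resolves down a perfect fifth: A → D. In C major, D is scale degree 2, i.e. ii.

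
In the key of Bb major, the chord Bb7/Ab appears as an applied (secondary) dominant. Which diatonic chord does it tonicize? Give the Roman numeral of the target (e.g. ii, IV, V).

The chord is a dominant seventh chord on Bb.
A dominant resolves down a perfect fifth: Bb → Eb. In Bb major, Eb is scale degree 4, i.e. IV.

IV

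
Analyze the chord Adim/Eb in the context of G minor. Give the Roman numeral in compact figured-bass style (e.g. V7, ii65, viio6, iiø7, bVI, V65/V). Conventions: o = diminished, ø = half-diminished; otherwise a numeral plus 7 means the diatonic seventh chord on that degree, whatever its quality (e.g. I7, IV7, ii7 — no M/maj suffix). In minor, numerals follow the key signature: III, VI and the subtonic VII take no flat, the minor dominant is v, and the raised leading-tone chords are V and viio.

The pitches A-C-Eb form a diminished triad rooted on A.
A is scale degree 2 in G minor, and a diminished triad on that degree is written iio.
With Eb in the bass the chord is in second inversion, so the figured bass is 64.

iio64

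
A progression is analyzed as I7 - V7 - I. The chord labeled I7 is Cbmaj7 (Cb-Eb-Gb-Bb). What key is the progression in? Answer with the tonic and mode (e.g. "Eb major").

Cb major

I7 is given as Cb-Eb-Gb-Bb — a major seventh chord with root Cb.
If Cb is scale degree 1 and the mode makes that degree carry a major seventh chord, the tonic is Cb and the mode is major.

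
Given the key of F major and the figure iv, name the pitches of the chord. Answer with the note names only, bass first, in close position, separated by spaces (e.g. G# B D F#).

Bb Db F

Scale degree 4 in F major is Bb; here the chord built on it is altered to a minor triad. iv is the minor subdominant, borrowed from the parallel minor.
So the chord is Bb-Db-F, a minor triad.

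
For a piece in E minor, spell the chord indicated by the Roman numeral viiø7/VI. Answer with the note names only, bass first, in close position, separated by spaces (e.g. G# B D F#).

B D F A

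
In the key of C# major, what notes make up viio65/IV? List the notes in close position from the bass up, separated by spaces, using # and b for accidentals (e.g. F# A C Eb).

viio65/IV is a secondary leading-tone chord. The target IV is F# in C# major; the applied chord is rooted a semitone below, on E#.
Building a fully diminished seventh chord on E# gives E#-G#-B-D.
The figured bass 65 indicates first inversion, placing the third (G#) in the bass: G#-B-D-E#.

G# B D E#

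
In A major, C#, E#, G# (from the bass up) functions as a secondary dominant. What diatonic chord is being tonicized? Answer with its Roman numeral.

vi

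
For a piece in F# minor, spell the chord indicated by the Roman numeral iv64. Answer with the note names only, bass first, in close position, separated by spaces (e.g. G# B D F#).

The numeral's case and figure indicate a minor triad. In F# minor its root, the subdominant, is B.
Stacking thirds from B gives B-D-F#.
With the 64 figure the chord is in second inversion; from the bass F# upward in close position it reads F#-B-D.

F# B D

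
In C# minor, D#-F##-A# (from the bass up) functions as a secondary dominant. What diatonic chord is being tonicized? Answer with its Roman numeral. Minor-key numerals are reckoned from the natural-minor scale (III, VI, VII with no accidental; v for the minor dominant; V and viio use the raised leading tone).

The chord is a major triad on D#.
A dominant resolves down a perfect fifth: D# → G#. In C# minor, G# is scale degree 5, i.e. V.

V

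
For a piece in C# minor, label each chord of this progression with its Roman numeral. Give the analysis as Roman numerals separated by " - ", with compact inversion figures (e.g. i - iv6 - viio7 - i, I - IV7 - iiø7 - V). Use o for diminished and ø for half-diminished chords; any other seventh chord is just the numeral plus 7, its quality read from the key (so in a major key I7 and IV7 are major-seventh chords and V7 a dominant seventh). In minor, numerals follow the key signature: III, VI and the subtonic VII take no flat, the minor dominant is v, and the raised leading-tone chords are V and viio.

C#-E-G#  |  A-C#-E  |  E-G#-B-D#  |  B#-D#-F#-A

i - VI - III7 - viio7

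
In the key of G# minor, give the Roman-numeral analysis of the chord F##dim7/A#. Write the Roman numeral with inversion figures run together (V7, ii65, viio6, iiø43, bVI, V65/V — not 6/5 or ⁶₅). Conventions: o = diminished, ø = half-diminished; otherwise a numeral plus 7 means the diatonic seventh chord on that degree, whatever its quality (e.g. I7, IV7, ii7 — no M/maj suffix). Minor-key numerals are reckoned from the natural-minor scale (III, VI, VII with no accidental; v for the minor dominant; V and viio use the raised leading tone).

viio65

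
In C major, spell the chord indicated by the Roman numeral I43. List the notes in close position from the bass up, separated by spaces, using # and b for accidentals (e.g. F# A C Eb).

G B C E

The numeral's case and figure indicate a major seventh chord. In C major its root, the tonic, is C.
That chord is spelled C-E-G-B.
The figured bass 43 indicates second inversion, placing the fifth (G) in the bass: G-B-C-E.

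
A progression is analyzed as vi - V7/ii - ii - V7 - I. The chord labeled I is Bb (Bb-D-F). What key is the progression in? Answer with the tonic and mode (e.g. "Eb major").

Bb major

The chord Bb is a major triad rooted on Bb; its label is I.
If Bb is scale degree 1 and the mode makes that degree carry a major triad, the tonic is Bb and the mode is major.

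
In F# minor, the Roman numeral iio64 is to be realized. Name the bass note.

D

iio in F# minor has root G#; the chord is G#-B-D.
The figure 64 means second inversion — the fifth is in the bass.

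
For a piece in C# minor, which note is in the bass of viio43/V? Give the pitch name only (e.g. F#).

The applied chord viio43/V is rooted on F##: F##-A#-C#-E.
The figure 43 means second inversion — the fifth is in the bass.

C#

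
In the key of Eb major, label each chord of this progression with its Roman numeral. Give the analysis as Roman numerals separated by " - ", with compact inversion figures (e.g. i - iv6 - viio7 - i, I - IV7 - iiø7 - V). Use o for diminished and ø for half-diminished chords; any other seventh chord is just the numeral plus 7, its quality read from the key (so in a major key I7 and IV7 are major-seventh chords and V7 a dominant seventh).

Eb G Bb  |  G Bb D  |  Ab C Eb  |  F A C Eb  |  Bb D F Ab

Eb-G-Bb: root Eb is the tonic; major triad there is I.
G-Bb-D has root G, degree 3 in Eb major, so iii.
Ab-C-Eb: major triad on Ab = scale degree 4 → IV.
F-A-C-Eb is the secondary dominant of V (dominant seventh chord on F): V7/V.
Bb-D-F-Ab: root Bb is the dominant; dominant seventh chord there is V7.

I - iii - IV - V7/V - V7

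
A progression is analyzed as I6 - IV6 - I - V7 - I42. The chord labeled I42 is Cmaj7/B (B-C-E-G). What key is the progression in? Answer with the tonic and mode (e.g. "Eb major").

I42 is given as B-C-E-G — a major seventh chord with root C.
If C is scale degree 1 and the mode makes that degree carry a major seventh chord, the tonic is C and the mode is major.

C major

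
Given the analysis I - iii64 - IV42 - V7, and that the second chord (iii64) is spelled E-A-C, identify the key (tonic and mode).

F major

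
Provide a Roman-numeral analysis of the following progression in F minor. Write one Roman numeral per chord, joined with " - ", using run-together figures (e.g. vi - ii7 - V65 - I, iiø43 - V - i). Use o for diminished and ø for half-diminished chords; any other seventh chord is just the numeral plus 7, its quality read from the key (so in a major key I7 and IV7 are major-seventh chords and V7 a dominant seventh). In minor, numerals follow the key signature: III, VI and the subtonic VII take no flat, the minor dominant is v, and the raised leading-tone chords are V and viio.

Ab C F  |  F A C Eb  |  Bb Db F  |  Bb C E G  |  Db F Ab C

Ab-C-F has root F, degree 1 in F minor, so i6.
F-A-C-Eb: a dominant seventh chord on F, the applied dominant of iv → V7/iv.
Bb-Db-F: root Bb is the subdominant; minor triad there is iv.
Bb-C-E-G: dominant seventh chord on C = scale degree 5 → V42.
Db-F-Ab-C: root Db is the submediant; major seventh chord there is VI7.

i6 - V7/iv - iv - V42 - VI7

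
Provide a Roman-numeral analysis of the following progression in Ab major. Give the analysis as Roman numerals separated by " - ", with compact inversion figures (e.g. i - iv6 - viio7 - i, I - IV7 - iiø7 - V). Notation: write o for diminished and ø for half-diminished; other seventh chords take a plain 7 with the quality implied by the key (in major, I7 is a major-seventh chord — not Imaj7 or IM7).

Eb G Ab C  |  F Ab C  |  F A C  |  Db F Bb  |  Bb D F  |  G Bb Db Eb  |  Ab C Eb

Eb-G-Ab-C: major seventh chord on Ab = scale degree 1 → I43.
F-Ab-C: minor triad on F = scale degree 6 → vi.
F-A-C is the secondary dominant of ii (major triad on F): V/ii.
Db-F-Bb: root Bb is the supertonic; minor triad there is ii6.
Bb-D-F is the secondary dominant of V (major triad on Bb): V/V.
G-Bb-Db-Eb: root Eb is the dominant; dominant seventh chord there is V65.
Ab-C-Eb: root Ab is the tonic; major triad there is I.

I43 - vi - V/ii - ii6 - V/V - V65 - I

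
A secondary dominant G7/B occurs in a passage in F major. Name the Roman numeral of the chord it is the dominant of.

The chord is a dominant seventh chord on G.
A dominant resolves down a perfect fifth: G → C. In F major, C is scale degree 5, i.e. V.

V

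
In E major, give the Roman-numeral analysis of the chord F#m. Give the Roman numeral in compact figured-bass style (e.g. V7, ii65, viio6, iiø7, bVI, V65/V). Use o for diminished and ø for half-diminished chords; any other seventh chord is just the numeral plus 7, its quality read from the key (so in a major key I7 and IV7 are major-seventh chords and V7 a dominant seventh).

The pitches F#-A-C# form a minor triad rooted on F#.
In E major, F# is the supertonic; the diatonic minor triad there is ii.

ii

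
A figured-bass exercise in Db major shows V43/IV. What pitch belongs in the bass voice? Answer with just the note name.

Ab

The applied chord V43/IV is rooted on Db: Db-F-Ab-Cb.
The figure 43 means second inversion — the fifth is in the bass.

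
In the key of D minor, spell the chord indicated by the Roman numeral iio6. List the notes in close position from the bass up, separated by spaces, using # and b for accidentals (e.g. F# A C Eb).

In D minor, the supertonic is E, and the diatonic chord built there is a diminished triad.
That chord is spelled E-G-Bb.
With the 6 figure the chord is in first inversion; from the bass G upward in close position it reads G-Bb-E.

G Bb E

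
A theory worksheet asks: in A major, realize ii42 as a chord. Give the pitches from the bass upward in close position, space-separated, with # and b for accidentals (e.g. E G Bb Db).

In A major, the supertonic is B, and the diatonic chord built there is a minor seventh chord.
Stacking thirds from B gives B-D-F#-A.
The figured bass 42 indicates third inversion, placing the seventh (A) in the bass: A-B-D-F#.

A B D F#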